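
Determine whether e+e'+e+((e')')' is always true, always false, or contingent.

e+e'+e+((e')')'
= e+e'+e+e'
= e+e'
= 1

always true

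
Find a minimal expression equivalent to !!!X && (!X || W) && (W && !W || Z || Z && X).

!X && Z

!!!X && (!X || W) && (W && !W || Z || Z && X)
= !!!X && (!X || W) && (Z || Z && X)   [complement / identity]
= !X && (!X || W) && (Z || Z && X)   [double negation]
= !X && (Z || Z && X)   [absorption]
= !X && Z   [absorption]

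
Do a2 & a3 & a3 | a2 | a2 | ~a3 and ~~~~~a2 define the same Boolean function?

No

E1: a2 & a3 & a3 | a2 | a2 | ~a3
    = a2 & a3 & a3 | a2 | ~a3
    = a2 & a3 | a2 | ~a3
    = a2 | ~a3
E2: ~~~~~a2
    = ~~~a2
    = ~a2
These differ: at a2=1, a3=0, E1 = 1 but E2 = 0.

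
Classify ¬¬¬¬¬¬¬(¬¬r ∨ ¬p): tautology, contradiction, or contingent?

¬¬¬¬¬¬¬(¬¬r ∨ ¬p)
= ¬¬¬¬¬(¬¬r ∨ ¬p)
= ¬¬¬¬(¬r ∧ p)
= ¬¬(¬r ∧ p)
= ¬r ∧ p
This depends on p, r, so it is not a constant.

contingent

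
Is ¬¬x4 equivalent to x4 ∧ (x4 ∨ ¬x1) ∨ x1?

E1: ¬¬x4
    = x4   [double negation]
E2: x4 ∧ (x4 ∨ ¬x1) ∨ x1
    = x4 ∨ x1   [absorption]
These differ: at x1=1, x4=0, E1 = 0 but E2 = 1.

No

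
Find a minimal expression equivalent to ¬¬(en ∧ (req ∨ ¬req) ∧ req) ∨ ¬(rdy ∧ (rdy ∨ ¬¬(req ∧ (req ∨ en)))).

¬¬(en ∧ (req ∨ ¬req) ∧ req) ∨ ¬(rdy ∧ (rdy ∨ ¬¬(req ∧ (req ∨ en))))
= ¬¬(en ∧ (req ∨ ¬req) ∧ req) ∨ ¬(rdy ∧ (rdy ∨ ¬¬req))   [absorption]
= ¬¬(en ∧ (req ∨ ¬req) ∧ req) ∨ ¬(rdy ∧ (rdy ∨ req))   [double negation]
= ¬¬(en ∧ (req ∨ ¬req) ∧ req) ∨ ¬rdy   [absorption]
= ¬¬(en ∧ req) ∨ ¬rdy   [complement / identity]
= en ∧ req ∨ ¬rdy   [double negation]

en ∧ req ∨ ¬rdy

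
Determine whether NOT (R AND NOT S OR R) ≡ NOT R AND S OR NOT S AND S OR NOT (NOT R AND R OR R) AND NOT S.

Yes

E1: NOT (R AND NOT S OR R)
    = NOT R
E2: NOT R AND S OR NOT S AND S OR NOT (NOT R AND R OR R) AND NOT S
    = NOT R AND S OR NOT (NOT R AND R OR R) AND NOT S
    = NOT R AND S OR NOT R AND NOT S
    = NOT R
Both reduce to NOT R, so they are equivalent.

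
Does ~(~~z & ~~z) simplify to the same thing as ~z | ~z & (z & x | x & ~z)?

E1: ~(~~z & ~~z)
    = ~z | ~z
    = ~z
E2: ~z | ~z & (z & x | x & ~z)
    = ~z | ~z & x
    = ~z
Both reduce to ~z, so they are equivalent.

Yes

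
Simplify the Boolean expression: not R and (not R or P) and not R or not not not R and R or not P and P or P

not R and (not R or P) and not R or not not not R and R or not P and P or P
= not R and (not R or P) and not R or not R and R or not P and P or P
= not R and (not R or P) and not R or not R and R or P
= not R and not R or not R and R or P
= not R or P

not R or P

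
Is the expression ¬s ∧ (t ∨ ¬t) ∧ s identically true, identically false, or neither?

identically false

¬s ∧ (t ∨ ¬t) ∧ s
= ¬s ∧ s   [complement / identity]
= False   [complement]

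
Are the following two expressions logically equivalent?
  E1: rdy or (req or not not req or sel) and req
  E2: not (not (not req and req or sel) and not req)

E1: rdy or (req or not not req or sel) and req
    = rdy or (req or req or sel) and req   — double negation
    = rdy or (req or sel) and req   — idempotence
    = rdy or req   — absorption
E2: not (not (not req and req or sel) and not req)
    = not (not sel and not req)   — complement / identity
    = sel or req   — De Morgan
These differ: at rdy=0, req=0, sel=1, E1 = 0 but E2 = 1.

No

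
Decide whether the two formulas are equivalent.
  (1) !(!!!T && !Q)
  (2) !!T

E1: !(!!!T && !Q)
    = !(!T && !Q)   [double negation]
    = T || Q   [De Morgan]
E2: !!T
    = T   [double negation]
These differ: at Q=1, T=0, E1 = 1 but E2 = 0.

No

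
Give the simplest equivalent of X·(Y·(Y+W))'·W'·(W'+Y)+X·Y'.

X·(Y·(Y+W))'·W'·(W'+Y)+X·Y'
= X·(Y·(Y+W))'·W'+X·Y'   — absorption
= X·Y'·W'+X·Y'   — absorption
= X·Y'   — absorption

X·Y'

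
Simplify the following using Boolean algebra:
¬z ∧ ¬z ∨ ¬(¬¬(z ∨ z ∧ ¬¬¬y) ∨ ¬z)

¬z ∧ ¬z ∨ ¬(¬¬(z ∨ z ∧ ¬¬¬y) ∨ ¬z)
= ¬z ∧ ¬z ∨ ¬(¬¬(z ∨ z ∧ ¬y) ∨ ¬z)   (double negation)
= ¬z ∧ ¬z ∨ ¬(z ∨ z ∧ ¬y) ∧ z   (De Morgan)
= ¬z ∧ ¬z ∨ ¬z ∧ z   (absorption)
= ¬z   (distribution)

¬z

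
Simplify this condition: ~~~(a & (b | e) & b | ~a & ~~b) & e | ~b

~b

~~~(a & (b | e) & b | ~a & ~~b) & e | ~b
= ~~~(a & (b | e) & b | ~a & b) & e | ~b   [double negation]
= ~~~(a & b | ~a & b) & e | ~b   [absorption]
= ~(a & b | ~a & b) & e | ~b   [double negation]
= ~b & e | ~b   [distribution]
= ~b   [absorption]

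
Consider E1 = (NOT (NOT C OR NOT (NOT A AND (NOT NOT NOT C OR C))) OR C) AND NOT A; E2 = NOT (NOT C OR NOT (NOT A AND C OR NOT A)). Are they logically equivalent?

Yes

E1: (NOT (NOT C OR NOT (NOT A AND (NOT NOT NOT C OR C))) OR C) AND NOT A
    = (NOT (NOT C OR NOT (NOT A AND (NOT C OR C))) OR C) AND NOT A   [double negation]
    = (C AND NOT A AND (NOT C OR C) OR C) AND NOT A   [De Morgan]
    = (C AND NOT A OR C) AND NOT A   [complement / identity]
    = C AND NOT A   [absorption]
E2: NOT (NOT C OR NOT (NOT A AND C OR NOT A))
    = NOT (NOT C OR NOT NOT A)   [absorption]
    = C AND NOT A   [De Morgan]
Both reduce to C AND NOT A, so they are equivalent.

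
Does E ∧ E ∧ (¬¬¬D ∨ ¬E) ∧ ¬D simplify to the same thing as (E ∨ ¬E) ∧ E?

No

E1: E ∧ E ∧ (¬¬¬D ∨ ¬E) ∧ ¬D
    = E ∧ E ∧ (¬D ∨ ¬E) ∧ ¬D
    = E ∧ E ∧ ¬D
    = E ∧ ¬D
E2: (E ∨ ¬E) ∧ E
    = E
These differ: at D=1, E=1, E1 = 0 but E2 = 1.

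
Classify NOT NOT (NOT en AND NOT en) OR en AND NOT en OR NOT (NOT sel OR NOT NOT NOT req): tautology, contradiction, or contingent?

contingent

NOT NOT (NOT en AND NOT en) OR en AND NOT en OR NOT (NOT sel OR NOT NOT NOT req)
= NOT en AND NOT en OR en AND NOT en OR NOT (NOT sel OR NOT NOT NOT req)   (double negation)
= NOT en AND NOT en OR en AND NOT en OR sel AND NOT NOT req   (De Morgan)
= NOT en AND NOT en OR en AND NOT en OR sel AND req   (double negation)
= NOT en OR sel AND req   (distribution)
This depends on en, req, sel, so it is not a constant.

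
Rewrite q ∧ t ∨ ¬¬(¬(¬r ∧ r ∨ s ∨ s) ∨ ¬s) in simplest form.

q ∧ t ∨ ¬¬(¬(¬r ∧ r ∨ s ∨ s) ∨ ¬s)
= q ∧ t ∨ ¬¬(¬(¬r ∧ r ∨ s) ∨ ¬s)   (idempotence)
= q ∧ t ∨ ¬¬(¬s ∨ ¬s)   (complement / identity)
= q ∧ t ∨ ¬s ∨ ¬s   (double negation)
= q ∧ t ∨ ¬s   (idempotence)

q ∧ t ∨ ¬s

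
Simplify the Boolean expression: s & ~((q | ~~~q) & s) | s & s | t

s & ~((q | ~~~q) & s) | s & s | t
= s & ~((q | ~q) & s) | s & s | t   (double negation)
= s & ~s | s & s | t   (complement / identity)
= s | t   (distribution)

s | t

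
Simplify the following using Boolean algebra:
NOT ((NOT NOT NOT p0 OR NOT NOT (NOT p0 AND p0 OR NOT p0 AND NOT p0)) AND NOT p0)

NOT ((NOT NOT NOT p0 OR NOT NOT (NOT p0 AND p0 OR NOT p0 AND NOT p0)) AND NOT p0)
= NOT ((NOT NOT NOT p0 OR NOT NOT NOT p0) AND NOT p0)   [distribution]
= NOT (NOT NOT NOT p0 AND NOT p0)   [idempotence]
= NOT NOT p0 OR p0   [De Morgan]
= p0 OR p0   [double negation]
= p0   [idempotence]

p0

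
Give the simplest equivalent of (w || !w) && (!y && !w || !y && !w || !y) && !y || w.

!y || w

(w || !w) && (!y && !w || !y && !w || !y) && !y || w
= (w || !w) && (!y && !w || !y) && !y || w   — absorption
= (!y && !w || !y) && !y || w   — complement / identity
= !y && !y || w   — absorption
= !y || w   — idempotence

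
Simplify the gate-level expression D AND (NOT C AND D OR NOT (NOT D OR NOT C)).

D AND (NOT C AND D OR NOT (NOT D OR NOT C))
= D AND (NOT C AND D OR D AND C)   [De Morgan]
= D AND D   [distribution]
= D   [idempotence]

D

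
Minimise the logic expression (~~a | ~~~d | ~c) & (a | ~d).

(~~a | ~~~d | ~c) & (a | ~d)
= (~~a | ~d | ~c) & (a | ~d)
= (a | ~d | ~c) & (a | ~d)
= a | ~d

a | ~d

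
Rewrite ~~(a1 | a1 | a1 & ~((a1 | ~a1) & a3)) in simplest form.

a1

~~(a1 | a1 | a1 & ~((a1 | ~a1) & a3))
= ~~(a1 | a1 | a1 & ~a3)   [complement / identity]
= ~~(a1 | a1 & ~a3)   [idempotence]
= a1 | a1 & ~a3   [double negation]
= a1   [absorption]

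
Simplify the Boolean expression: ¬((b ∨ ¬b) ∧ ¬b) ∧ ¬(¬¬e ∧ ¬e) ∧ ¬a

b ∧ ¬a

¬((b ∨ ¬b) ∧ ¬b) ∧ ¬(¬¬e ∧ ¬e) ∧ ¬a
= ¬¬b ∧ ¬(¬¬e ∧ ¬e) ∧ ¬a   — complement / identity
= ¬¬b ∧ (¬e ∨ e) ∧ ¬a   — De Morgan
= ¬¬b ∧ ¬a   — complement / identity
= b ∧ ¬a   — double negation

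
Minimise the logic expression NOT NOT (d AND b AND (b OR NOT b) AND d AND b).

NOT NOT (d AND b AND (b OR NOT b) AND d AND b)
= d AND b AND (b OR NOT b) AND d AND b   (double negation)
= d AND b AND d AND b   (complement / identity)
= d AND b   (idempotence)

d AND b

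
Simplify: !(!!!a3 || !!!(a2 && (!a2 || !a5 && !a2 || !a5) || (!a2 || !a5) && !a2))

!(!!!a3 || !!!(a2 && (!a2 || !a5 && !a2 || !a5) || (!a2 || !a5) && !a2))
= !(!!!a3 || !!!(a2 && (!a2 || !a5) || (!a2 || !a5) && !a2))   (absorption)
= !(!a3 || !!!(a2 && (!a2 || !a5) || (!a2 || !a5) && !a2))   (double negation)
= !(!a3 || !!!((!a2 || !a5) && (a2 || !a2)))   (distribution)
= a3 && !!((!a2 || !a5) && (a2 || !a2))   (De Morgan)
= a3 && !!(!a2 || !a5)   (complement / identity)
= a3 && (!a2 || !a5)   (double negation)

a3 && (!a2 || !a5)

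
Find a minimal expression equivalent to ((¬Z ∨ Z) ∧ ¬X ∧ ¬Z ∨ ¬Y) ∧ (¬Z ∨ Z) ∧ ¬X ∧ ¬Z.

((¬Z ∨ Z) ∧ ¬X ∧ ¬Z ∨ ¬Y) ∧ (¬Z ∨ Z) ∧ ¬X ∧ ¬Z
= (¬Z ∨ Z) ∧ ¬X ∧ ¬Z   — absorption
= ¬X ∧ ¬Z   — complement / identity

¬X ∧ ¬Z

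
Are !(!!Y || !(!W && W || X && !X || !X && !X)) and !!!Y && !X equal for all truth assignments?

E1: !(!!Y || !(!W && W || X && !X || !X && !X))
    = !(!!Y || !(X && !X || !X && !X))
    = !(!!Y || !!X)
    = !Y && !X
E2: !!!Y && !X
    = !Y && !X
Both reduce to !Y && !X, so they are equivalent.

Yes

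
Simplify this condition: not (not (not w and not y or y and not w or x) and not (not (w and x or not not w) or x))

not (not (not w and not y or y and not w or x) and not (not (w and x or not not w) or x))
= not (not (not w and not y or y and not w or x) and not (not (w and x or w) or x))   — double negation
= not (not (not w and not y or y and not w or x) and not (not w or x))   — absorption
= not (not (not w or x) and not (not w or x))   — distribution
= not not (not w or x)   — idempotence
= not w or x   — double negation

not w or x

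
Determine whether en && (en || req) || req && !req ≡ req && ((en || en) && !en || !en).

E1: en && (en || req) || req && !req
    = en || req && !req
    = en
E2: req && ((en || en) && !en || !en)
    = req && (en && !en || !en)
    = req && !en
These differ: at en=1, req=1, E1 = 1 but E2 = 0.

No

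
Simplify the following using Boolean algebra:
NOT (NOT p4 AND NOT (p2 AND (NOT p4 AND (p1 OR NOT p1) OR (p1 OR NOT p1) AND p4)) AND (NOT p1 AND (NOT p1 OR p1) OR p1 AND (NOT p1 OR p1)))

NOT (NOT p4 AND NOT (p2 AND (NOT p4 AND (p1 OR NOT p1) OR (p1 OR NOT p1) AND p4)) AND (NOT p1 AND (NOT p1 OR p1) OR p1 AND (NOT p1 OR p1)))
= NOT (NOT p4 AND NOT (p2 AND (NOT p4 AND (p1 OR NOT p1) OR (p1 OR NOT p1) AND p4)) AND (NOT p1 OR p1))   (distribution)
= NOT (NOT p4 AND NOT (p2 AND (p1 OR NOT p1)) AND (NOT p1 OR p1))   (distribution)
= NOT (NOT p4 AND NOT p2 AND (NOT p1 OR p1))   (complement / identity)
= NOT (NOT p4 AND NOT p2)   (complement / identity)
= p4 OR p2   (De Morgan)

p4 OR p2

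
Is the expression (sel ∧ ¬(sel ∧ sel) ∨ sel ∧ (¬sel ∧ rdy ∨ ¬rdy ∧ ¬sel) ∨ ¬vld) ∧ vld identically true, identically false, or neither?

identically false

(sel ∧ ¬(sel ∧ sel) ∨ sel ∧ (¬sel ∧ rdy ∨ ¬rdy ∧ ¬sel) ∨ ¬vld) ∧ vld
= (sel ∧ ¬sel ∨ sel ∧ (¬sel ∧ rdy ∨ ¬rdy ∧ ¬sel) ∨ ¬vld) ∧ vld   [idempotence]
= (sel ∧ ¬sel ∨ sel ∧ ¬sel ∨ ¬vld) ∧ vld   [distribution]
= (sel ∧ ¬sel ∨ ¬vld) ∧ vld   [idempotence]
= ¬vld ∧ vld   [complement / identity]
= False   [complement]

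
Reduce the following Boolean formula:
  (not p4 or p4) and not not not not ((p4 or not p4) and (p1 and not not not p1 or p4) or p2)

(not p4 or p4) and not not not not ((p4 or not p4) and (p1 and not not not p1 or p4) or p2)
= (not p4 or p4) and not not ((p4 or not p4) and (p1 and not not not p1 or p4) or p2)
= (not p4 or p4) and not not ((p4 or not p4) and (p1 and not p1 or p4) or p2)
= not not ((p4 or not p4) and (p1 and not p1 or p4) or p2)
= not not (p1 and not p1 or p4 or p2)
= p1 and not p1 or p4 or p2
= p4 or p2

p4 or p2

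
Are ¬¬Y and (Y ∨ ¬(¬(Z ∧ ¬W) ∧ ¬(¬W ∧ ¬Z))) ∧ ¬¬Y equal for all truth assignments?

E1: ¬¬Y
    = Y   — double negation
E2: (Y ∨ ¬(¬(Z ∧ ¬W) ∧ ¬(¬W ∧ ¬Z))) ∧ ¬¬Y
    = (Y ∨ ¬(¬(Z ∧ ¬W) ∧ ¬(¬W ∧ ¬Z))) ∧ Y   — double negation
    = (Y ∨ Z ∧ ¬W ∨ ¬W ∧ ¬Z) ∧ Y   — De Morgan
    = (Y ∨ ¬W) ∧ Y   — distribution
    = Y   — absorption
Both reduce to Y, so they are equivalent.

Yes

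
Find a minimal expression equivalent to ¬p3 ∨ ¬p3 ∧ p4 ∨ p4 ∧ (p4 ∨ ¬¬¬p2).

¬p3 ∨ p4

¬p3 ∨ ¬p3 ∧ p4 ∨ p4 ∧ (p4 ∨ ¬¬¬p2)
= ¬p3 ∨ ¬p3 ∧ p4 ∨ p4 ∧ (p4 ∨ ¬p2)   — double negation
= ¬p3 ∨ ¬p3 ∧ p4 ∨ p4   — absorption
= ¬p3 ∨ p4   — absorption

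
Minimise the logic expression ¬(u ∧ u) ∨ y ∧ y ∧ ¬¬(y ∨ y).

¬u ∨ y

¬(u ∧ u) ∨ y ∧ y ∧ ¬¬(y ∨ y)
= ¬(u ∧ u) ∨ y ∧ y ∧ ¬¬y   (idempotence)
= ¬u ∨ y ∧ y ∧ ¬¬y   (idempotence)
= ¬u ∨ y ∧ y ∧ y   (double negation)
= ¬u ∨ y ∧ y   (idempotence)
= ¬u ∨ y   (idempotence)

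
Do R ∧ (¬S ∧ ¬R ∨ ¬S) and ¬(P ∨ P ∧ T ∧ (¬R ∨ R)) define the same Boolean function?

No

E1: R ∧ (¬S ∧ ¬R ∨ ¬S)
    = R ∧ ¬S   [absorption]
E2: ¬(P ∨ P ∧ T ∧ (¬R ∨ R))
    = ¬(P ∨ P ∧ T)   [complement / identity]
    = ¬P   [absorption]
These differ: at P=0, R=0, S=0, T=0, E1 = 0 but E2 = 1.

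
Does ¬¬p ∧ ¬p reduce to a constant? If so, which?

¬¬p ∧ ¬p
= p ∧ ¬p   — double negation
= False   — complement

yes, False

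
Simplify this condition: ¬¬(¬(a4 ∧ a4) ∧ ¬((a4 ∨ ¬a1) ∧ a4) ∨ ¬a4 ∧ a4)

¬¬(¬(a4 ∧ a4) ∧ ¬((a4 ∨ ¬a1) ∧ a4) ∨ ¬a4 ∧ a4)
= ¬¬(¬(a4 ∧ a4) ∧ ¬a4 ∨ ¬a4 ∧ a4)   (absorption)
= ¬¬(¬a4 ∧ ¬a4 ∨ ¬a4 ∧ a4)   (idempotence)
= ¬¬¬a4   (distribution)
= ¬a4   (double negation)

¬a4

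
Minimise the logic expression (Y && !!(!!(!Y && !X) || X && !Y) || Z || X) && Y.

(Z || X) && Y

(Y && !!(!!(!Y && !X) || X && !Y) || Z || X) && Y
= (Y && !!(!Y && !X || X && !Y) || Z || X) && Y   — double negation
= (Y && !!!Y || Z || X) && Y   — distribution
= (Y && !Y || Z || X) && Y   — double negation
= (Z || X) && Y   — complement / identity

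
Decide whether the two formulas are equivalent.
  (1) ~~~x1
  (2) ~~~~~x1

E1: ~~~x1
    = ~x1
E2: ~~~~~x1
    = ~~~x1
    = ~x1
Both reduce to ~x1, so they are equivalent.

Yes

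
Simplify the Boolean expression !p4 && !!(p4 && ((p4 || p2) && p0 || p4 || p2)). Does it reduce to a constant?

false

!p4 && !!(p4 && ((p4 || p2) && p0 || p4 || p2))
= !p4 && !!(p4 && (p4 || p2))   [absorption]
= !p4 && !!p4   [absorption]
= !p4 && p4   [double negation]
= false   [complement]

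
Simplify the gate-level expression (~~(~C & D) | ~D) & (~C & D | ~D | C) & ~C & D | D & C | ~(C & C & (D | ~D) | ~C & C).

D | ~C

(~~(~C & D) | ~D) & (~C & D | ~D | C) & ~C & D | D & C | ~(C & C & (D | ~D) | ~C & C)
= (~C & D | ~D) & (~C & D | ~D | C) & ~C & D | D & C | ~(C & C & (D | ~D) | ~C & C)   (double negation)
= (~C & D | ~D) & ~C & D | D & C | ~(C & C & (D | ~D) | ~C & C)   (absorption)
= (~C & D | ~D) & ~C & D | D & C | ~(C & C | ~C & C)   (complement / identity)
= (~C & D | ~D) & ~C & D | D & C | ~C   (distribution)
= ~C & D | D & C | ~C   (absorption)
= D | ~C   (distribution)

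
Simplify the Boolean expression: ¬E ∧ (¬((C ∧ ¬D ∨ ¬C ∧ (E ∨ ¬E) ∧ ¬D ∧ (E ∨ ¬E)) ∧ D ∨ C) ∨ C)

¬E

¬E ∧ (¬((C ∧ ¬D ∨ ¬C ∧ (E ∨ ¬E) ∧ ¬D ∧ (E ∨ ¬E)) ∧ D ∨ C) ∨ C)
= ¬E ∧ (¬((C ∧ ¬D ∨ ¬C ∧ (E ∨ ¬E) ∧ ¬D) ∧ D ∨ C) ∨ C)   — complement / identity
= ¬E ∧ (¬((C ∧ ¬D ∨ ¬C ∧ ¬D) ∧ D ∨ C) ∨ C)   — complement / identity
= ¬E ∧ (¬(¬D ∧ D ∨ C) ∨ C)   — distribution
= ¬E ∧ (¬C ∨ C)   — complement / identity
= ¬E   — complement / identity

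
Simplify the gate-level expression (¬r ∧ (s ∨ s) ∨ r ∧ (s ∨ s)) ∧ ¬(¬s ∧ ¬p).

s

(¬r ∧ (s ∨ s) ∨ r ∧ (s ∨ s)) ∧ ¬(¬s ∧ ¬p)
= (¬r ∧ (s ∨ s) ∨ r ∧ (s ∨ s)) ∧ (s ∨ p)   [De Morgan]
= (s ∨ s) ∧ (s ∨ p)   [distribution]
= s ∧ p ∨ s   [distribution]
= s   [absorption]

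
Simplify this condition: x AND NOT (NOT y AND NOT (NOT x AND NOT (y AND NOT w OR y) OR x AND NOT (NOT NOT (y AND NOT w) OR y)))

x

x AND NOT (NOT y AND NOT (NOT x AND NOT (y AND NOT w OR y) OR x AND NOT (NOT NOT (y AND NOT w) OR y)))
= x AND NOT (NOT y AND NOT (NOT x AND NOT (y AND NOT w OR y) OR x AND NOT (y AND NOT w OR y)))   [double negation]
= x AND NOT (NOT y AND NOT NOT (y AND NOT w OR y))   [distribution]
= x AND NOT (NOT y AND NOT NOT y)   [absorption]
= x AND (y OR NOT y)   [De Morgan]
= x   [complement / identity]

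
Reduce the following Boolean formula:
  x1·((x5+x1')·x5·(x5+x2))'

x1·((x5+x1')·x5·(x5+x2))'
= x1·((x5+x1')·x5)'   — absorption
= x1·x5'   — absorption

x1·x5'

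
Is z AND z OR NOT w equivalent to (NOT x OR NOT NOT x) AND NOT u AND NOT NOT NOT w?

E1: z AND z OR NOT w
    = z OR NOT w
E2: (NOT x OR NOT NOT x) AND NOT u AND NOT NOT NOT w
    = (NOT x OR NOT NOT x) AND NOT u AND NOT w
    = (NOT x OR x) AND NOT u AND NOT w
    = NOT u AND NOT w
These differ: at u=1, w=1, x=0, z=1, E1 = 1 but E2 = 0.

No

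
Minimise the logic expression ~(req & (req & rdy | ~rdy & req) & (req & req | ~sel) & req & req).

~(req & (req & rdy | ~rdy & req) & (req & req | ~sel) & req & req)
= ~(req & req & (req & req | ~sel) & req & req)
= ~(req & req & req & req)
= ~(req & req)
= ~req

~req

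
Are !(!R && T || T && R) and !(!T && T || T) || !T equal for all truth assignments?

E1: !(!R && T || T && R)
    = !T
E2: !(!T && T || T) || !T
    = !T || !T
    = !T
Both reduce to !T, so they are equivalent.

Yes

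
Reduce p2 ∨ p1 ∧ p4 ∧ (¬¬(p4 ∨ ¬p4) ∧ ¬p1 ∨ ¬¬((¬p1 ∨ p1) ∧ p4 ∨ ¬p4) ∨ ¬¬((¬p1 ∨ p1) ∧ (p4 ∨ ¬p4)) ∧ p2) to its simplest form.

p2 ∨ p1 ∧ p4 ∧ (¬¬(p4 ∨ ¬p4) ∧ ¬p1 ∨ ¬¬((¬p1 ∨ p1) ∧ p4 ∨ ¬p4) ∨ ¬¬((¬p1 ∨ p1) ∧ (p4 ∨ ¬p4)) ∧ p2)
= p2 ∨ p1 ∧ p4 ∧ (¬¬(p4 ∨ ¬p4) ∧ ¬p1 ∨ ¬¬(p4 ∨ ¬p4) ∨ ¬¬((¬p1 ∨ p1) ∧ (p4 ∨ ¬p4)) ∧ p2)   (complement / identity)
= p2 ∨ p1 ∧ p4 ∧ (¬¬(p4 ∨ ¬p4) ∧ ¬p1 ∨ ¬¬(p4 ∨ ¬p4) ∨ ¬¬(p4 ∨ ¬p4) ∧ p2)   (complement / identity)
= p2 ∨ p1 ∧ p4 ∧ (¬¬(p4 ∨ ¬p4) ∨ ¬¬(p4 ∨ ¬p4) ∧ p2)   (absorption)
= p2 ∨ p1 ∧ p4 ∧ ¬¬(p4 ∨ ¬p4)   (absorption)
= p2 ∨ p1 ∧ p4 ∧ (p4 ∨ ¬p4)   (double negation)
= p2 ∨ p1 ∧ p4   (complement / identity)

p2 ∨ p1 ∧ p4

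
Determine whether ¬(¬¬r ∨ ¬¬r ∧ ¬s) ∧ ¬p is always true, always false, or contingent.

¬(¬¬r ∨ ¬¬r ∧ ¬s) ∧ ¬p
= ¬¬¬r ∧ ¬p   (absorption)
= ¬r ∧ ¬p   (double negation)
This depends on p, r, so it is not a constant.

contingent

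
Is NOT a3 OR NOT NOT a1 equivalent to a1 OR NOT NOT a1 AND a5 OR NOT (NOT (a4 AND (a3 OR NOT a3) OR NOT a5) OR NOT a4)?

E1: NOT a3 OR NOT NOT a1
    = NOT a3 OR a1   (double negation)
E2: a1 OR NOT NOT a1 AND a5 OR NOT (NOT (a4 AND (a3 OR NOT a3) OR NOT a5) OR NOT a4)
    = a1 OR NOT NOT a1 AND a5 OR (a4 AND (a3 OR NOT a3) OR NOT a5) AND a4   (De Morgan)
    = a1 OR a1 AND a5 OR (a4 AND (a3 OR NOT a3) OR NOT a5) AND a4   (double negation)
    = a1 OR (a4 AND (a3 OR NOT a3) OR NOT a5) AND a4   (absorption)
    = a1 OR (a4 OR NOT a5) AND a4   (complement / identity)
    = a1 OR a4   (absorption)
These differ: at a1=0, a3=0, a4=0, a5=0, E1 = 1 but E2 = 0.

No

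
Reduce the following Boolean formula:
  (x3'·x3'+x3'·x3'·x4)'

(x3'·x3'+x3'·x3'·x4)'
= (x3'·x3')'
= x3+x3
= x3

x3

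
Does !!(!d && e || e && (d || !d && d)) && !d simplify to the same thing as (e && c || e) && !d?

E1: !!(!d && e || e && (d || !d && d)) && !d
    = !!(!d && e || e && d) && !d
    = (!d && e || e && d) && !d
    = e && !d
E2: (e && c || e) && !d
    = e && !d
Both reduce to e && !d, so they are equivalent.

Yes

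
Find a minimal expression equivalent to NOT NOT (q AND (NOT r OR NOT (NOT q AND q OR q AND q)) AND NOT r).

q AND NOT r

NOT NOT (q AND (NOT r OR NOT (NOT q AND q OR q AND q)) AND NOT r)
= q AND (NOT r OR NOT (NOT q AND q OR q AND q)) AND NOT r   [double negation]
= q AND (NOT r OR NOT q) AND NOT r   [distribution]
= q AND NOT r   [absorption]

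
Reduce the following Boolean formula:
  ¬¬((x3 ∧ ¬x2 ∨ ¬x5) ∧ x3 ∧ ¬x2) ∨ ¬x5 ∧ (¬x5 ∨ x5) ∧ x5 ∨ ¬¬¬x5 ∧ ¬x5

x3 ∧ ¬x2 ∨ ¬x5

¬¬((x3 ∧ ¬x2 ∨ ¬x5) ∧ x3 ∧ ¬x2) ∨ ¬x5 ∧ (¬x5 ∨ x5) ∧ x5 ∨ ¬¬¬x5 ∧ ¬x5
= (x3 ∧ ¬x2 ∨ ¬x5) ∧ x3 ∧ ¬x2 ∨ ¬x5 ∧ (¬x5 ∨ x5) ∧ x5 ∨ ¬¬¬x5 ∧ ¬x5   — double negation
= (x3 ∧ ¬x2 ∨ ¬x5) ∧ x3 ∧ ¬x2 ∨ ¬x5 ∧ (¬x5 ∨ x5) ∧ x5 ∨ ¬x5 ∧ ¬x5   — double negation
= (x3 ∧ ¬x2 ∨ ¬x5) ∧ x3 ∧ ¬x2 ∨ ¬x5 ∧ x5 ∨ ¬x5 ∧ ¬x5   — complement / identity
= (x3 ∧ ¬x2 ∨ ¬x5) ∧ x3 ∧ ¬x2 ∨ ¬x5   — distribution
= x3 ∧ ¬x2 ∨ ¬x5   — absorption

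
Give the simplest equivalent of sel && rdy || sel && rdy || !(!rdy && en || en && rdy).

sel && rdy || !en

sel && rdy || sel && rdy || !(!rdy && en || en && rdy)
= sel && rdy || !(!rdy && en || en && rdy)   [idempotence]
= sel && rdy || !en   [distribution]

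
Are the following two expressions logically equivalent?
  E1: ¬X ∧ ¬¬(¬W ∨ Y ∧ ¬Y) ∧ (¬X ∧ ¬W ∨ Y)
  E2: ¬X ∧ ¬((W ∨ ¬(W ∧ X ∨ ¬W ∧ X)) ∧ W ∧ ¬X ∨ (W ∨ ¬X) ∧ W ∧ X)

Yes

E1: ¬X ∧ ¬¬(¬W ∨ Y ∧ ¬Y) ∧ (¬X ∧ ¬W ∨ Y)
    = ¬X ∧ (¬W ∨ Y ∧ ¬Y) ∧ (¬X ∧ ¬W ∨ Y)   [double negation]
    = ¬X ∧ ¬W ∧ (¬X ∧ ¬W ∨ Y)   [complement / identity]
    = ¬X ∧ ¬W   [absorption]
E2: ¬X ∧ ¬((W ∨ ¬(W ∧ X ∨ ¬W ∧ X)) ∧ W ∧ ¬X ∨ (W ∨ ¬X) ∧ W ∧ X)
    = ¬X ∧ ¬((W ∨ ¬X) ∧ W ∧ ¬X ∨ (W ∨ ¬X) ∧ W ∧ X)   [distribution]
    = ¬X ∧ ¬((W ∨ ¬X) ∧ W)   [distribution]
    = ¬X ∧ ¬W   [absorption]
Both reduce to ¬X ∧ ¬W, so they are equivalent.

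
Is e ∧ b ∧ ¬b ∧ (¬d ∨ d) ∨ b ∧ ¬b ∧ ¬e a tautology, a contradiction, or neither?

contradiction

e ∧ b ∧ ¬b ∧ (¬d ∨ d) ∨ b ∧ ¬b ∧ ¬e
= e ∧ b ∧ ¬b ∨ b ∧ ¬b ∧ ¬e   — complement / identity
= b ∧ ¬b   — distribution
= False   — complement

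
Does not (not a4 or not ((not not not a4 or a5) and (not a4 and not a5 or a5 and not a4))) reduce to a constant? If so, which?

yes, False

not (not a4 or not ((not not not a4 or a5) and (not a4 and not a5 or a5 and not a4)))
= not (not a4 or not ((not not not a4 or a5) and not a4))   [distribution]
= not (not a4 or not ((not a4 or a5) and not a4))   [double negation]
= a4 and (not a4 or a5) and not a4   [De Morgan]
= a4 and not a4   [absorption]
= False   [complement]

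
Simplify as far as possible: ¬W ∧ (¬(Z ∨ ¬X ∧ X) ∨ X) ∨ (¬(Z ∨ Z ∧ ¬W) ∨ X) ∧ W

¬W ∧ (¬(Z ∨ ¬X ∧ X) ∨ X) ∨ (¬(Z ∨ Z ∧ ¬W) ∨ X) ∧ W
= ¬W ∧ (¬Z ∨ X) ∨ (¬(Z ∨ Z ∧ ¬W) ∨ X) ∧ W   [complement / identity]
= ¬W ∧ (¬Z ∨ X) ∨ (¬Z ∨ X) ∧ W   [absorption]
= ¬Z ∨ X   [distribution]

¬Z ∨ X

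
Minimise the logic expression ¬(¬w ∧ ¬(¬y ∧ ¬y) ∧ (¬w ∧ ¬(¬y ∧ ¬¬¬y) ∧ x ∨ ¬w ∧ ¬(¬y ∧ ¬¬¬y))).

¬(¬w ∧ ¬(¬y ∧ ¬y) ∧ (¬w ∧ ¬(¬y ∧ ¬¬¬y) ∧ x ∨ ¬w ∧ ¬(¬y ∧ ¬¬¬y)))
= ¬(¬w ∧ ¬(¬y ∧ ¬y) ∧ ¬w ∧ ¬(¬y ∧ ¬¬¬y))
= ¬(¬w ∧ ¬(¬y ∧ ¬y) ∧ ¬w ∧ ¬(¬y ∧ ¬y))
= ¬(¬w ∧ ¬(¬y ∧ ¬y))
= w ∨ ¬y ∧ ¬y
= w ∨ ¬y

w ∨ ¬y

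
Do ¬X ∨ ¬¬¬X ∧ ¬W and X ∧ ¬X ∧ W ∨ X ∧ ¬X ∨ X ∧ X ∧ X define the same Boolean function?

No

E1: ¬X ∨ ¬¬¬X ∧ ¬W
    = ¬X ∨ ¬X ∧ ¬W   [double negation]
    = ¬X   [absorption]
E2: X ∧ ¬X ∧ W ∨ X ∧ ¬X ∨ X ∧ X ∧ X
    = X ∧ ¬X ∨ X ∧ X ∧ X   [absorption]
    = X ∧ ¬X ∨ X ∧ X   [idempotence]
    = X   [distribution]
These differ: at W=0, X=0, E1 = 1 but E2 = 0.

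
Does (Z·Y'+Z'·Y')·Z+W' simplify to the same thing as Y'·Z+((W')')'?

E1: (Z·Y'+Z'·Y')·Z+W'
    = Y'·Z+W'   (distribution)
E2: Y'·Z+((W')')'
    = Y'·Z+W'   (double negation)
Both reduce to Y'·Z+W', so they are equivalent.

Yes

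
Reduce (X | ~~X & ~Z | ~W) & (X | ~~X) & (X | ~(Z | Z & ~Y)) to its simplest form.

X

(X | ~~X & ~Z | ~W) & (X | ~~X) & (X | ~(Z | Z & ~Y))
= (X | ~~X & ~Z | ~W) & (X | ~~X) & (X | ~Z)   (absorption)
= (X | ~~X & ~Z | ~W) & (X | ~~X & ~Z)   (distribution)
= X | ~~X & ~Z   (absorption)
= X | X & ~Z   (double negation)
= X   (absorption)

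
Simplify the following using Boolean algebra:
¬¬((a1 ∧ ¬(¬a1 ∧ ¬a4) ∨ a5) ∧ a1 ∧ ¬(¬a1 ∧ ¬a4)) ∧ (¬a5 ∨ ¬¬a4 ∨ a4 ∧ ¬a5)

¬¬((a1 ∧ ¬(¬a1 ∧ ¬a4) ∨ a5) ∧ a1 ∧ ¬(¬a1 ∧ ¬a4)) ∧ (¬a5 ∨ ¬¬a4 ∨ a4 ∧ ¬a5)
= ¬¬(a1 ∧ ¬(¬a1 ∧ ¬a4)) ∧ (¬a5 ∨ ¬¬a4 ∨ a4 ∧ ¬a5)   — absorption
= a1 ∧ ¬(¬a1 ∧ ¬a4) ∧ (¬a5 ∨ ¬¬a4 ∨ a4 ∧ ¬a5)   — double negation
= a1 ∧ ¬(¬a1 ∧ ¬a4) ∧ (¬a5 ∨ a4 ∨ a4 ∧ ¬a5)   — double negation
= a1 ∧ ¬(¬a1 ∧ ¬a4) ∧ (¬a5 ∨ a4)   — absorption
= a1 ∧ (a1 ∨ a4) ∧ (¬a5 ∨ a4)   — De Morgan
= a1 ∧ (¬a5 ∨ a4)   — absorption

a1 ∧ (¬a5 ∨ a4)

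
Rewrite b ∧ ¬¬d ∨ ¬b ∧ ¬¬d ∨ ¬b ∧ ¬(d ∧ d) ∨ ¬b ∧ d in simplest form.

d ∨ ¬b

b ∧ ¬¬d ∨ ¬b ∧ ¬¬d ∨ ¬b ∧ ¬(d ∧ d) ∨ ¬b ∧ d
= ¬¬d ∨ ¬b ∧ ¬(d ∧ d) ∨ ¬b ∧ d   — distribution
= d ∨ ¬b ∧ ¬(d ∧ d) ∨ ¬b ∧ d   — double negation
= d ∨ ¬b ∧ ¬d ∨ ¬b ∧ d   — idempotence
= d ∨ ¬b   — distribution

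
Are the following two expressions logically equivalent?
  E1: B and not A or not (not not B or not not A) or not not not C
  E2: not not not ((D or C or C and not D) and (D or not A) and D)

No

E1: B and not A or not (not not B or not not A) or not not not C
    = B and not A or not B and not A or not not not C
    = not A or not not not C
    = not A or not C
E2: not not not ((D or C or C and not D) and (D or not A) and D)
    = not not not ((D or C) and (D or not A) and D)
    = not not not ((D or C) and D)
    = not not not D
    = not D
These differ: at A=1, B=0, C=1, D=0, E1 = 0 but E2 = 1.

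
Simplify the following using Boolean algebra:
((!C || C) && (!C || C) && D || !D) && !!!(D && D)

!D

((!C || C) && (!C || C) && D || !D) && !!!(D && D)
= ((!C || C) && D || !D) && !!!(D && D)   [complement / identity]
= (D || !D) && !!!(D && D)   [complement / identity]
= !!!(D && D)   [complement / identity]
= !(D && D)   [double negation]
= !D   [idempotence]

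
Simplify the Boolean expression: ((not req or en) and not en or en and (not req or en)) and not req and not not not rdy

not req and not rdy

((not req or en) and not en or en and (not req or en)) and not req and not not not rdy
= (not req or en) and not req and not not not rdy   (distribution)
= not req and not not not rdy   (absorption)
= not req and not rdy   (double negation)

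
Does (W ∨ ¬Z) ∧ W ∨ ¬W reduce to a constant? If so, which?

(W ∨ ¬Z) ∧ W ∨ ¬W
= W ∨ ¬W   — absorption
= True   — complement

yes, True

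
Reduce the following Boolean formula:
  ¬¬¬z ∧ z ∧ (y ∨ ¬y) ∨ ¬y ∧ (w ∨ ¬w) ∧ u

¬y ∧ u

¬¬¬z ∧ z ∧ (y ∨ ¬y) ∨ ¬y ∧ (w ∨ ¬w) ∧ u
= ¬¬¬z ∧ z ∨ ¬y ∧ (w ∨ ¬w) ∧ u   [complement / identity]
= ¬z ∧ z ∨ ¬y ∧ (w ∨ ¬w) ∧ u   [double negation]
= ¬y ∧ (w ∨ ¬w) ∧ u   [complement / identity]
= ¬y ∧ u   [complement / identity]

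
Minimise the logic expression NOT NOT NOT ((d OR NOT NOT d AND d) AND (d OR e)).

NOT NOT NOT ((d OR NOT NOT d AND d) AND (d OR e))
= NOT ((d OR NOT NOT d AND d) AND (d OR e))   [double negation]
= NOT (d OR NOT NOT d AND d AND e)   [distribution]
= NOT (d OR d AND d AND e)   [double negation]
= NOT (d OR d AND e)   [idempotence]
= NOT d   [absorption]

NOT d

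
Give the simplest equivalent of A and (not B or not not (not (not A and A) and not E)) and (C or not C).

A and (not B or not E)

A and (not B or not not (not (not A and A) and not E)) and (C or not C)
= A and (not B or not (not A and A or E)) and (C or not C)   (De Morgan)
= A and (not B or not (not A and A or E))   (complement / identity)
= A and (not B or not E)   (complement / identity)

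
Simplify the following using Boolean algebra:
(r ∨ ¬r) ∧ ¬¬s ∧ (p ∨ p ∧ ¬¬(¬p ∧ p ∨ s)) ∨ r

(r ∨ ¬r) ∧ ¬¬s ∧ (p ∨ p ∧ ¬¬(¬p ∧ p ∨ s)) ∨ r
= (r ∨ ¬r) ∧ s ∧ (p ∨ p ∧ ¬¬(¬p ∧ p ∨ s)) ∨ r   (double negation)
= (r ∨ ¬r) ∧ s ∧ (p ∨ p ∧ (¬p ∧ p ∨ s)) ∨ r   (double negation)
= (r ∨ ¬r) ∧ s ∧ (p ∨ p ∧ s) ∨ r   (complement / identity)
= (r ∨ ¬r) ∧ s ∧ p ∨ r   (absorption)
= s ∧ p ∨ r   (complement / identity)

s ∧ p ∨ r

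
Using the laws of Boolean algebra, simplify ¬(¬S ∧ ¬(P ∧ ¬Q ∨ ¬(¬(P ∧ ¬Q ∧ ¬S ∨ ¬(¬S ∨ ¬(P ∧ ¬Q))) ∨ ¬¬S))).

S ∨ P ∧ ¬Q

¬(¬S ∧ ¬(P ∧ ¬Q ∨ ¬(¬(P ∧ ¬Q ∧ ¬S ∨ ¬(¬S ∨ ¬(P ∧ ¬Q))) ∨ ¬¬S)))
= ¬(¬S ∧ ¬(P ∧ ¬Q ∨ (P ∧ ¬Q ∧ ¬S ∨ ¬(¬S ∨ ¬(P ∧ ¬Q))) ∧ ¬S))
= S ∨ P ∧ ¬Q ∨ (P ∧ ¬Q ∧ ¬S ∨ ¬(¬S ∨ ¬(P ∧ ¬Q))) ∧ ¬S
= S ∨ P ∧ ¬Q ∨ (P ∧ ¬Q ∧ ¬S ∨ S ∧ P ∧ ¬Q) ∧ ¬S
= S ∨ P ∧ ¬Q ∨ P ∧ ¬Q ∧ ¬S
= S ∨ P ∧ ¬Q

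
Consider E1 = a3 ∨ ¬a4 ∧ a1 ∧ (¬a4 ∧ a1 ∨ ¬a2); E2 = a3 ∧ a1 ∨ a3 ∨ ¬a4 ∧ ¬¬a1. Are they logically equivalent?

Yes

E1: a3 ∨ ¬a4 ∧ a1 ∧ (¬a4 ∧ a1 ∨ ¬a2)
    = a3 ∨ ¬a4 ∧ a1   — absorption
E2: a3 ∧ a1 ∨ a3 ∨ ¬a4 ∧ ¬¬a1
    = a3 ∧ a1 ∨ a3 ∨ ¬a4 ∧ a1   — double negation
    = a3 ∨ ¬a4 ∧ a1   — absorption
Both reduce to a3 ∨ ¬a4 ∧ a1, so they are equivalent.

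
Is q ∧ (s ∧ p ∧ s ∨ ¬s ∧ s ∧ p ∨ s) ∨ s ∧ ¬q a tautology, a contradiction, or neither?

neither

q ∧ (s ∧ p ∧ s ∨ ¬s ∧ s ∧ p ∨ s) ∨ s ∧ ¬q
= q ∧ (s ∧ p ∨ s) ∨ s ∧ ¬q   — distribution
= q ∧ s ∨ s ∧ ¬q   — absorption
= s   — distribution
This depends on s, so it is not a constant.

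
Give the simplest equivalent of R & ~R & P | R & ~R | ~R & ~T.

~R & ~T

R & ~R & P | R & ~R | ~R & ~T
= R & ~R | ~R & ~T   [absorption]
= ~R & ~T   [complement / identity]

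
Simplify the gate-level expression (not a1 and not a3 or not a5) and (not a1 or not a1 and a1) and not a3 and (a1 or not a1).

not a1 and not a3

(not a1 and not a3 or not a5) and (not a1 or not a1 and a1) and not a3 and (a1 or not a1)
= (not a1 and not a3 or not a5) and (not a1 or not a1 and a1) and not a3
= (not a1 and not a3 or not a5) and not a1 and not a3
= not a1 and not a3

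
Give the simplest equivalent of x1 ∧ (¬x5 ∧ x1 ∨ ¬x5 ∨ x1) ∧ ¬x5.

x1 ∧ (¬x5 ∧ x1 ∨ ¬x5 ∨ x1) ∧ ¬x5
= x1 ∧ (¬x5 ∨ x1) ∧ ¬x5   (absorption)
= x1 ∧ ¬x5   (absorption)

x1 ∧ ¬x5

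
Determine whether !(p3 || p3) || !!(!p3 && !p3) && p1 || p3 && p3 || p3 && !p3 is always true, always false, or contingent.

!(p3 || p3) || !!(!p3 && !p3) && p1 || p3 && p3 || p3 && !p3
= !(p3 || p3) || !!(!p3 && !p3) && p1 || p3
= !(p3 || p3) || !(p3 || p3) && p1 || p3
= !(p3 || p3) || p3
= !p3 || p3
= true

always true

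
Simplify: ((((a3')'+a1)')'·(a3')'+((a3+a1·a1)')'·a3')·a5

(a3+a1)·a5

((((a3')'+a1)')'·(a3')'+((a3+a1·a1)')'·a3')·a5
= ((((a3')'+a1)')'·a3+((a3+a1·a1)')'·a3')·a5   — double negation
= ((((a3')'+a1)')'·a3+((a3+a1)')'·a3')·a5   — idempotence
= (((a3+a1)')'·a3+((a3+a1)')'·a3')·a5   — double negation
= ((a3+a1)')'·a5   — distribution
= (a3+a1)·a5   — double negation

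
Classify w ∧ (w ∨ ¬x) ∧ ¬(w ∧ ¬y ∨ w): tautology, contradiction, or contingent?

w ∧ (w ∨ ¬x) ∧ ¬(w ∧ ¬y ∨ w)
= w ∧ (w ∨ ¬x) ∧ ¬w
= w ∧ ¬w
= False

contradiction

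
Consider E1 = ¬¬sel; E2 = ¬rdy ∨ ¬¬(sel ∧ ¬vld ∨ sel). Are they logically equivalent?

E1: ¬¬sel
    = sel   (double negation)
E2: ¬rdy ∨ ¬¬(sel ∧ ¬vld ∨ sel)
    = ¬rdy ∨ sel ∧ ¬vld ∨ sel   (double negation)
    = ¬rdy ∨ sel   (absorption)
These differ: at rdy=0, sel=0, vld=0, E1 = 0 but E2 = 1.

No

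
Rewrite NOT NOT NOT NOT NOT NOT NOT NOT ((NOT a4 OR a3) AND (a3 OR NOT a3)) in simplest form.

NOT a4 OR a3

NOT NOT NOT NOT NOT NOT NOT NOT ((NOT a4 OR a3) AND (a3 OR NOT a3))
= NOT NOT NOT NOT NOT NOT ((NOT a4 OR a3) AND (a3 OR NOT a3))   [double negation]
= NOT NOT NOT NOT ((NOT a4 OR a3) AND (a3 OR NOT a3))   [double negation]
= NOT NOT NOT NOT (NOT a4 OR a3)   [complement / identity]
= NOT NOT (NOT a4 OR a3)   [double negation]
= NOT a4 OR a3   [double negation]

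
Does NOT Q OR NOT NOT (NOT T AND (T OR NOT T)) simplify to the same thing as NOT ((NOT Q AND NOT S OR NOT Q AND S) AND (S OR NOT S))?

No

E1: NOT Q OR NOT NOT (NOT T AND (T OR NOT T))
    = NOT Q OR NOT NOT NOT T   (complement / identity)
    = NOT Q OR NOT T   (double negation)
E2: NOT ((NOT Q AND NOT S OR NOT Q AND S) AND (S OR NOT S))
    = NOT (NOT Q AND (S OR NOT S))   (distribution)
    = NOT NOT Q   (complement / identity)
    = Q   (double negation)
These differ: at Q=0, S=0, T=1, E1 = 1 but E2 = 0.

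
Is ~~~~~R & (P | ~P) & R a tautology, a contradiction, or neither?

contradiction

~~~~~R & (P | ~P) & R
= ~~~~~R & R   [complement / identity]
= ~~~R & R   [double negation]
= ~R & R   [double negation]
= 0   [complement]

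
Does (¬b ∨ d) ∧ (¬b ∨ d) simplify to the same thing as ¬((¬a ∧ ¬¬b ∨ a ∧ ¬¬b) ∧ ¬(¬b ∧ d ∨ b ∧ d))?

Yes

E1: (¬b ∨ d) ∧ (¬b ∨ d)
    = ¬b ∨ d   — idempotence
E2: ¬((¬a ∧ ¬¬b ∨ a ∧ ¬¬b) ∧ ¬(¬b ∧ d ∨ b ∧ d))
    = ¬(¬¬b ∧ ¬(¬b ∧ d ∨ b ∧ d))   — distribution
    = ¬(¬¬b ∧ ¬d)   — distribution
    = ¬b ∨ d   — De Morgan
Both reduce to ¬b ∨ d, so they are equivalent.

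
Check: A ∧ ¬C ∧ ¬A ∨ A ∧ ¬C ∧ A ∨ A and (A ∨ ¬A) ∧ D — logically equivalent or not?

No

E1: A ∧ ¬C ∧ ¬A ∨ A ∧ ¬C ∧ A ∨ A
    = A ∧ ¬C ∨ A   — distribution
    = A   — absorption
E2: (A ∨ ¬A) ∧ D
    = D   — complement / identity
These differ: at A=0, C=0, D=1, E1 = 0 but E2 = 1.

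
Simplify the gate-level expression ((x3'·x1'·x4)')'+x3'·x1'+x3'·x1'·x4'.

x3'·x1'

((x3'·x1'·x4)')'+x3'·x1'+x3'·x1'·x4'
= ((x3'·x1'·x4)')'+x3'·x1'   — absorption
= x3'·x1'·x4+x3'·x1'   — double negation
= x3'·x1'   — absorption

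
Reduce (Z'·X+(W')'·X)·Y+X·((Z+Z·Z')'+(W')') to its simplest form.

X·(Z'+W)

(Z'·X+(W')'·X)·Y+X·((Z+Z·Z')'+(W')')
= (Z'·X+(W')'·X)·Y+X·(Z'+(W')')   — complement / identity
= X·(Z'+(W')')·Y+X·(Z'+(W')')   — distribution
= X·(Z'+(W')')   — absorption
= X·(Z'+W)   — double negation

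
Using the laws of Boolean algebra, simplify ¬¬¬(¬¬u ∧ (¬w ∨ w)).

¬¬¬(¬¬u ∧ (¬w ∨ w))
= ¬(¬¬u ∧ (¬w ∨ w))
= ¬¬¬u
= ¬u

¬u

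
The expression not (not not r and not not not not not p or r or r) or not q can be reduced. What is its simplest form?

not (not not r and not not not not not p or r or r) or not q
= not (not not r and not not not p or r or r) or not q   — double negation
= not (r and not not not p or r or r) or not q   — double negation
= not (r and not not not p or r) or not q   — idempotence
= not (r and not p or r) or not q   — double negation
= not r or not q   — absorption

not r or not q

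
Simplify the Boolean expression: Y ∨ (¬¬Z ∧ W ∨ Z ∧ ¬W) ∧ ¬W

Y ∨ (¬¬Z ∧ W ∨ Z ∧ ¬W) ∧ ¬W
= Y ∨ (Z ∧ W ∨ Z ∧ ¬W) ∧ ¬W   (double negation)
= Y ∨ Z ∧ ¬W   (distribution)

Y ∨ Z ∧ ¬W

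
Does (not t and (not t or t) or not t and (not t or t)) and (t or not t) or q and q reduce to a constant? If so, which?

(not t and (not t or t) or not t and (not t or t)) and (t or not t) or q and q
= not t and (not t or t) and (t or not t) or q and q   — idempotence
= not t and (t or not t) or q and q   — complement / identity
= not t and (t or not t) or q   — idempotence
= not t or q   — complement / identity
This depends on q, t, so it is not a constant.

no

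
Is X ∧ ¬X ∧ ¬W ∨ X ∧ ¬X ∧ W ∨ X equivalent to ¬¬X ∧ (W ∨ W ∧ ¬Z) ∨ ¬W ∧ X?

E1: X ∧ ¬X ∧ ¬W ∨ X ∧ ¬X ∧ W ∨ X
    = X ∧ ¬X ∨ X   [distribution]
    = X   [complement / identity]
E2: ¬¬X ∧ (W ∨ W ∧ ¬Z) ∨ ¬W ∧ X
    = ¬¬X ∧ W ∨ ¬W ∧ X   [absorption]
    = X ∧ W ∨ ¬W ∧ X   [double negation]
    = X   [distribution]
Both reduce to X, so they are equivalent.

Yes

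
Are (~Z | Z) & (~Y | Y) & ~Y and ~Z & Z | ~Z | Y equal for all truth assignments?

No

E1: (~Z | Z) & (~Y | Y) & ~Y
    = (~Y | Y) & ~Y
    = ~Y
E2: ~Z & Z | ~Z | Y
    = ~Z | Y
These differ: at Y=1, Z=1, E1 = 0 but E2 = 1.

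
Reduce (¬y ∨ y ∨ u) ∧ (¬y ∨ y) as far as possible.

True

(¬y ∨ y ∨ u) ∧ (¬y ∨ y)
= ¬y ∨ y
= True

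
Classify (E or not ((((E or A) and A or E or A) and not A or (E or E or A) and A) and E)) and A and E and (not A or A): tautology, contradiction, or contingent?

(E or not ((((E or A) and A or E or A) and not A or (E or E or A) and A) and E)) and A and E and (not A or A)
= (E or not ((((E or A) and A or E or A) and not A or (E or A) and A) and E)) and A and E and (not A or A)   — idempotence
= (E or not (((E or A) and not A or (E or A) and A) and E)) and A and E and (not A or A)   — absorption
= (E or not ((E or A) and E)) and A and E and (not A or A)   — distribution
= (E or not E) and A and E and (not A or A)   — absorption
= A and E and (not A or A)   — complement / identity
= A and E   — complement / identity
This depends on A, E, so it is not a constant.

contingent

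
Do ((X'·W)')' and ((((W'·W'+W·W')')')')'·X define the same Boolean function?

No

E1: ((X'·W)')'
    = X'·W   [double negation]
E2: ((((W'·W'+W·W')')')')'·X
    = ((W'·W'+W·W')')'·X   [double negation]
    = ((W')')'·X   [distribution]
    = W'·X   [double negation]
These differ: at W=1, X=0, E1 = 1 but E2 = 0.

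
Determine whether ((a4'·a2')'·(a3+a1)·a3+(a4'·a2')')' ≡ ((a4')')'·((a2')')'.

Yes

E1: ((a4'·a2')'·(a3+a1)·a3+(a4'·a2')')'
    = ((a4'·a2')'·a3+(a4'·a2')')'   — absorption
    = ((a4'·a2')')'   — absorption
    = a4'·a2'   — double negation
E2: ((a4')')'·((a2')')'
    = a4'·((a2')')'   — double negation
    = a4'·a2'   — double negation
Both reduce to a4'·a2', so they are equivalent.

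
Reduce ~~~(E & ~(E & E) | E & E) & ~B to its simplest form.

~~~(E & ~(E & E) | E & E) & ~B
= ~~~(E & ~E | E & E) & ~B   (idempotence)
= ~~~E & ~B   (distribution)
= ~E & ~B   (double negation)

~E & ~B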